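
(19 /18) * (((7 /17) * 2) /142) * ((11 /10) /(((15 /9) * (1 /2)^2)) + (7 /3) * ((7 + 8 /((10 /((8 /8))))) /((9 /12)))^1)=134197 /814725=0.16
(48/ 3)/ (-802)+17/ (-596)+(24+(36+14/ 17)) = 246924919/ 4062932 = 60.78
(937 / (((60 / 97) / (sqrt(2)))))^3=750816789265369*sqrt(2) / 108000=9831623020.71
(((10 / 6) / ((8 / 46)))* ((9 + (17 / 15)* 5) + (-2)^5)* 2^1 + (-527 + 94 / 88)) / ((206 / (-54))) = 1019487 / 4532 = 224.95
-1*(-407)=407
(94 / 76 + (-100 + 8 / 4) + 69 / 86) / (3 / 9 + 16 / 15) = -56000 / 817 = -68.54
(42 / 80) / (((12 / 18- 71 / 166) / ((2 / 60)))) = 0.07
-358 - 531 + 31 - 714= -1572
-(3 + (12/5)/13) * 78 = -1242/5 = -248.40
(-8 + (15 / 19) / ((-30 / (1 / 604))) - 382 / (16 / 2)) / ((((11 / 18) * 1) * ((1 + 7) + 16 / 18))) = -1884465 / 183616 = -10.26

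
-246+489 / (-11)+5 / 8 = -25505 / 88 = -289.83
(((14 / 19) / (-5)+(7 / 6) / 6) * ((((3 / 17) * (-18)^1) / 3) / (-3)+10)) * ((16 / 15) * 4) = 453376 / 218025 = 2.08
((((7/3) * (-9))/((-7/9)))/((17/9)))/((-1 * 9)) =-27/17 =-1.59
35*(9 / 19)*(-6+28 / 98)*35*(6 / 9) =-42000 / 19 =-2210.53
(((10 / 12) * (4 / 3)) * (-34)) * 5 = -1700 / 9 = -188.89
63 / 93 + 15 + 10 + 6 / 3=27.68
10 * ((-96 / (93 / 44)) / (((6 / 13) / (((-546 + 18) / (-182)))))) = -619520 / 217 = -2854.93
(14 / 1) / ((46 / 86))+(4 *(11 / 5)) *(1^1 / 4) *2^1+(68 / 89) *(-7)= 258184 / 10235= 25.23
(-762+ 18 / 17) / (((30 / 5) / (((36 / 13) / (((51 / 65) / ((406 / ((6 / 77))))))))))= -674008720 / 289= -2332210.10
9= 9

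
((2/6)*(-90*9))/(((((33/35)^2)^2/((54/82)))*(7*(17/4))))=-77175000/10204777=-7.56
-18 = -18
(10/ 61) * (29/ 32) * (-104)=-1885/ 122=-15.45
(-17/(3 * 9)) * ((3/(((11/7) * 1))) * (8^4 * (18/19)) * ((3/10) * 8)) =-11194.43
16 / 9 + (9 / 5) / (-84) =2213 / 1260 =1.76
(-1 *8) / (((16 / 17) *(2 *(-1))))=17 / 4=4.25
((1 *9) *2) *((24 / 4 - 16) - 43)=-954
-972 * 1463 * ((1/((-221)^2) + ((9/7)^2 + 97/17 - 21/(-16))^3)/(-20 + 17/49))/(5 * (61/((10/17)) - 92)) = 163577444497289964207/202826492191232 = 806489.54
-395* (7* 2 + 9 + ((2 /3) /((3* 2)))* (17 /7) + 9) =-803035 /63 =-12746.59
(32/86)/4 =4/43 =0.09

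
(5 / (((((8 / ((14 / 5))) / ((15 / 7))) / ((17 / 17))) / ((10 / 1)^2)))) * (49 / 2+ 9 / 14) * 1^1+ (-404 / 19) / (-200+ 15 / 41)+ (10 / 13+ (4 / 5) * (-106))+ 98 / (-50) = 661082237833 / 70759325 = 9342.69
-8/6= -4/3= -1.33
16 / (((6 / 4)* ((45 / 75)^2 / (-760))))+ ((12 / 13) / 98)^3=-157152710618168 / 6978821031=-22518.52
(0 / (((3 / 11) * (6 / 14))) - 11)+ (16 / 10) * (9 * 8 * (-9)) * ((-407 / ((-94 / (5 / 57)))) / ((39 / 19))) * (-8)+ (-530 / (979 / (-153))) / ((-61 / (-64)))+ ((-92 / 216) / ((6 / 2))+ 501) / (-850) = 8089634004212149 / 5024440149300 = 1610.06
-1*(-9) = 9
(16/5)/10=8/25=0.32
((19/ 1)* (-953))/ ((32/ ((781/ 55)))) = -1285597/ 160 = -8034.98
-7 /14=-1 /2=-0.50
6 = 6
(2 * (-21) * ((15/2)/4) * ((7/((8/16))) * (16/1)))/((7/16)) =-40320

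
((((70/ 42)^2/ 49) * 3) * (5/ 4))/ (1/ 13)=2.76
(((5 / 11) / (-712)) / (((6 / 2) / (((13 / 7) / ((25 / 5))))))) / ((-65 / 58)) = 29 / 411180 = 0.00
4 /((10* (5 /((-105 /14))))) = -3 /5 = -0.60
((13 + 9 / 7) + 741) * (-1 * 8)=-42296 / 7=-6042.29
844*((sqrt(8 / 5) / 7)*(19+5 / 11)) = 361232*sqrt(10) / 385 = 2967.05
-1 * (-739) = 739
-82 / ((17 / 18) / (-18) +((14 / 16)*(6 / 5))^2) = -2656800 / 34021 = -78.09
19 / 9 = 2.11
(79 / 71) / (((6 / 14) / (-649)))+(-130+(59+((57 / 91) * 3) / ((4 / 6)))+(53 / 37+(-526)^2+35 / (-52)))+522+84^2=810407864633 / 2868684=282501.62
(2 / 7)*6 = 12 / 7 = 1.71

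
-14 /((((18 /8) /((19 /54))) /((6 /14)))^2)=-2888 /45927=-0.06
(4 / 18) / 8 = 1 / 36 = 0.03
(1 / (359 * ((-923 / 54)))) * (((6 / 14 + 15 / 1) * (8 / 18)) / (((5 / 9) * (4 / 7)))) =-5832 / 1656785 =-0.00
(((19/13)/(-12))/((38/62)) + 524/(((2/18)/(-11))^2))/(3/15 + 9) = 4005864565/7176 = 558230.85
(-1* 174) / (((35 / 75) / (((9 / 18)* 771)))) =-1006155 / 7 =-143736.43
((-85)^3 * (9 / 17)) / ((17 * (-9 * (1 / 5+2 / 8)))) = 42500 / 9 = 4722.22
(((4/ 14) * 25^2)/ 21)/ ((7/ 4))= 5000/ 1029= 4.86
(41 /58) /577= 41 /33466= 0.00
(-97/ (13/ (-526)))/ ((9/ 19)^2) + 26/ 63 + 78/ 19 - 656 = 2358479878/ 140049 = 16840.39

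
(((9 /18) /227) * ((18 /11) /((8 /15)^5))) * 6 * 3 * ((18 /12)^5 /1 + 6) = 26756578125 /1309147136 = 20.44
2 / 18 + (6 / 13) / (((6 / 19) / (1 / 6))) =83 / 234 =0.35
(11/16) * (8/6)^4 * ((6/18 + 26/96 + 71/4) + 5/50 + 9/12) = 50699/1215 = 41.73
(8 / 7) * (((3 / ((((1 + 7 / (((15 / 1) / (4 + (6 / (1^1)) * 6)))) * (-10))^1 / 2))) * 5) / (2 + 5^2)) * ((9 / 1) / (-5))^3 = 1944 / 51625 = 0.04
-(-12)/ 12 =1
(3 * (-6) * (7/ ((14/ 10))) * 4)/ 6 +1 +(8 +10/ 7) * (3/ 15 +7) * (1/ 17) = -32729/ 595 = -55.01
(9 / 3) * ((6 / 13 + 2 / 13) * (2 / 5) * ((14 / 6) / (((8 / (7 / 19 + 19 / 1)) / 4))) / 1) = 20608 / 1235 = 16.69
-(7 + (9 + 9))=-25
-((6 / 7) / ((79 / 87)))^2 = -272484 / 305809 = -0.89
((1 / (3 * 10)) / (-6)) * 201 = -67 / 60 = -1.12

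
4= 4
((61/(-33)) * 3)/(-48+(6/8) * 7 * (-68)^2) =-61/266508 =-0.00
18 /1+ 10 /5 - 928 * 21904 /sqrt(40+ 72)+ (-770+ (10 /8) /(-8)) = -5081728 * sqrt(7) /7 - 24005 /32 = -1921462.80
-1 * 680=-680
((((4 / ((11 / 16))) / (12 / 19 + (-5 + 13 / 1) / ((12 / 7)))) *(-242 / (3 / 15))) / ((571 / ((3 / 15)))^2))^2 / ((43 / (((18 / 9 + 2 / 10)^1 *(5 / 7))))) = 17712820224 / 18239159945720119525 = 0.00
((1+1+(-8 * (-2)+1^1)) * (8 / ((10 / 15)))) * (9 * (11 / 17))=22572 / 17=1327.76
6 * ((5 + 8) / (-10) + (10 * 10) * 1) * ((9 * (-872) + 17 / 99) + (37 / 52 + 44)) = -2643215281 / 572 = -4621005.74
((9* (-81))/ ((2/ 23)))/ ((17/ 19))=-318573/ 34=-9369.79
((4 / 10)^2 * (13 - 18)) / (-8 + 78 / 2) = -4 / 155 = -0.03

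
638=638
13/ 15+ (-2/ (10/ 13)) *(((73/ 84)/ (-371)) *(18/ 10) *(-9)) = 598351/ 779100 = 0.77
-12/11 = -1.09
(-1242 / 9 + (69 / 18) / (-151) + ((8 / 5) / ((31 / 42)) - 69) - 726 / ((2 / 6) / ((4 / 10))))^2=913378652844025 / 788823396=1157900.05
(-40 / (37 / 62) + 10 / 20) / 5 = -13.31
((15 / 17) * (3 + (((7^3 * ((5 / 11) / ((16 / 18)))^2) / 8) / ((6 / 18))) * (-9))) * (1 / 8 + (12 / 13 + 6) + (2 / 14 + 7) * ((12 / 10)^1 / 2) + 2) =-159032084985 / 45101056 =-3526.13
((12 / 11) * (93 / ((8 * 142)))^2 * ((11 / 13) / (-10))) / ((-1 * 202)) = 25947 / 8472106240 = 0.00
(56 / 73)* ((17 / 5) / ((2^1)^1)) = 476 / 365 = 1.30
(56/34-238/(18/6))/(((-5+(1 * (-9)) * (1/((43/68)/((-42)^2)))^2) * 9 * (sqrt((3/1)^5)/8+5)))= 2344236160/80658485038215603-58605904 * sqrt(3)/8962053893135067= 0.00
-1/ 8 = -0.12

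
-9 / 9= -1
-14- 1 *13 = -27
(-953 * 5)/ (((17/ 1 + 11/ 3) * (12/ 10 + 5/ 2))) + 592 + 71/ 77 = 46862710/ 88319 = 530.61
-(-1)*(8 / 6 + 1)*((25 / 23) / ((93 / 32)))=5600 / 6417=0.87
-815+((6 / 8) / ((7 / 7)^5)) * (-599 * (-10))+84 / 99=242771 / 66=3678.35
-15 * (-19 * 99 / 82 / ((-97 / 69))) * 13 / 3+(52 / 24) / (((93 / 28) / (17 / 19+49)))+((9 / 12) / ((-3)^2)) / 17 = -491279472545 / 477860412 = -1028.08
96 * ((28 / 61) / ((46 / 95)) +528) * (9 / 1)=641186496 / 1403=457011.04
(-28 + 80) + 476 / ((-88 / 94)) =-5021 / 11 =-456.45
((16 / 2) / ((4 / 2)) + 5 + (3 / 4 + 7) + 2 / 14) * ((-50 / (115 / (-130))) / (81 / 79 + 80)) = 12144275 / 1030561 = 11.78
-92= -92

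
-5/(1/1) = -5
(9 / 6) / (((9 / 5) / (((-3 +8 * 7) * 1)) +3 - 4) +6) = 795 / 2668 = 0.30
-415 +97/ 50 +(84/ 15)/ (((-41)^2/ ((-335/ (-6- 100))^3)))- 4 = -2608701295018/ 6256555925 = -416.95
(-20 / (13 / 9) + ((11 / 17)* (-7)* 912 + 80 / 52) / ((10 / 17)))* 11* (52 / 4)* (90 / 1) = -90522828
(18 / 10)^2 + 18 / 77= 6687 / 1925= 3.47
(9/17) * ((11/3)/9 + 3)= 92/51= 1.80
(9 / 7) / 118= 0.01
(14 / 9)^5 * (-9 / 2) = -268912 / 6561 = -40.99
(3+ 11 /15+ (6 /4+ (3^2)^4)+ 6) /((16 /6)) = 197167 /80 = 2464.59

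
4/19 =0.21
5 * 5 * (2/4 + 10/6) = 325/6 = 54.17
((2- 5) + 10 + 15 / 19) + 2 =186 / 19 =9.79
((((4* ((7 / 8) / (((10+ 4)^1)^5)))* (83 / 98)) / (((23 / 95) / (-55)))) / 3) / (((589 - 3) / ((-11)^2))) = -52474675 / 608898517248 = -0.00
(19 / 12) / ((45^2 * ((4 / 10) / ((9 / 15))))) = 19 / 16200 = 0.00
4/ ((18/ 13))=26/ 9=2.89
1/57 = 0.02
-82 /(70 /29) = -1189 /35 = -33.97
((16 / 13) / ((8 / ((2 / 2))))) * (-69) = -138 / 13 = -10.62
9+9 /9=10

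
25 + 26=51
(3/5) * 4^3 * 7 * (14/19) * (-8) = -150528/95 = -1584.51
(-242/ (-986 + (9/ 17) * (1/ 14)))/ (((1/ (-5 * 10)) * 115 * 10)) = -57596/ 5397157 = -0.01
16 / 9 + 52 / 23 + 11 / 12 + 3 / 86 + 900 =32221271 / 35604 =904.99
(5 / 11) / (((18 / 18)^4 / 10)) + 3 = 7.55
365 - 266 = 99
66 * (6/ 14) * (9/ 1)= 1782/ 7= 254.57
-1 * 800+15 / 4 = -3185 / 4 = -796.25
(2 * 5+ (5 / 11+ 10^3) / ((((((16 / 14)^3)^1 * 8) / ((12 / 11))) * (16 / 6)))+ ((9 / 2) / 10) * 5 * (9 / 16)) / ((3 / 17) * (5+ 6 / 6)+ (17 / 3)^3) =2959847271 / 11895775232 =0.25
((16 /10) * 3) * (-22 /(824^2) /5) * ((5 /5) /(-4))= 33 /4243600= 0.00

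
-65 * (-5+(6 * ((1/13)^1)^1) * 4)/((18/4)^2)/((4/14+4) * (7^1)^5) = 82/583443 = 0.00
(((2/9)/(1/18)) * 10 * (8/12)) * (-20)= -1600/3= -533.33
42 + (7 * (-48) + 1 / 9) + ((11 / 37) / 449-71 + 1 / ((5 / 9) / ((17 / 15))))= -1356299458 / 3737925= -362.85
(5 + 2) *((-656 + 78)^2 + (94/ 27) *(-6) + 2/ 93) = 652425298/ 279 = 2338441.93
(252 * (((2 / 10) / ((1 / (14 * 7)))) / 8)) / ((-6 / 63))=-64827 / 10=-6482.70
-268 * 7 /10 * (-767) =719446 /5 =143889.20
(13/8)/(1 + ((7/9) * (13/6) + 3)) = 0.29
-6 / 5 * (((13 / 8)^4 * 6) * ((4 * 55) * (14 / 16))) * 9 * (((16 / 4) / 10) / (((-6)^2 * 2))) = -19792773 / 40960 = -483.22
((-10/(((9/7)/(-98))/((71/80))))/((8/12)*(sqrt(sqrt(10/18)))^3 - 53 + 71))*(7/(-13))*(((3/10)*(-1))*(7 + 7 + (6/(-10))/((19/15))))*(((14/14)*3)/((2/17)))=2045.24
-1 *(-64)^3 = 262144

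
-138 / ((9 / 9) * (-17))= 138 / 17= 8.12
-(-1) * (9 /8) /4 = 9 /32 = 0.28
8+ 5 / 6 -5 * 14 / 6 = -17 / 6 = -2.83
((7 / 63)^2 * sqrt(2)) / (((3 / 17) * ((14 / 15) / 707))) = 8585 * sqrt(2) / 162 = 74.94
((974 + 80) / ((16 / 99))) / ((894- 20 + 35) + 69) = 6.67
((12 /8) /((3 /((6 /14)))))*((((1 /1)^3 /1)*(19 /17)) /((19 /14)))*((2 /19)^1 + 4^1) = 234 /323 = 0.72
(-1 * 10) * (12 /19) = -120 /19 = -6.32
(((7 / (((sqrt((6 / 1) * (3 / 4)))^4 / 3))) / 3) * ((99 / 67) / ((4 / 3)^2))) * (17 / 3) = 1309 / 804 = 1.63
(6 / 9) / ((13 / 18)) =12 / 13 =0.92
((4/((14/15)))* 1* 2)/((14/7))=30/7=4.29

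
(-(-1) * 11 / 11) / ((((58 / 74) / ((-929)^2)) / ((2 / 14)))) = 31932517 / 203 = 157303.04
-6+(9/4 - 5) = -35/4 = -8.75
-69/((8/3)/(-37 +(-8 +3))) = 4347/4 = 1086.75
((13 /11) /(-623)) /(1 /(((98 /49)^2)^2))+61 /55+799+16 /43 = 1179380254 /1473395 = 800.45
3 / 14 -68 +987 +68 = 13821 / 14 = 987.21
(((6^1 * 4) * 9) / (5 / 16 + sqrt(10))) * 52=-4608 / 13 + 73728 * sqrt(10) / 65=3232.44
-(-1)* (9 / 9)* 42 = 42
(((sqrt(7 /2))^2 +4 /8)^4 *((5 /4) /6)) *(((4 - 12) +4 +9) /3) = 800 /9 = 88.89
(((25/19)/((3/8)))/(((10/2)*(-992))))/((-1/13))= 65/7068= 0.01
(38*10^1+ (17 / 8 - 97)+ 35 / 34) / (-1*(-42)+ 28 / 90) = 1751265 / 258944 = 6.76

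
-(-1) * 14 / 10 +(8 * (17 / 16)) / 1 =9.90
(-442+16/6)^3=-2289529432/27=-84797386.37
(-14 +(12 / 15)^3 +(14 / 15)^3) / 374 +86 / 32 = 26796151 / 10098000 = 2.65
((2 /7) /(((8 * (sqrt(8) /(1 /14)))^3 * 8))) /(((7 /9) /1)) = 0.00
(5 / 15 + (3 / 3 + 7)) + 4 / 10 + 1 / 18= 791 / 90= 8.79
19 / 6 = 3.17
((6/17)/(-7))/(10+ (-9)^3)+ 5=427811/85561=5.00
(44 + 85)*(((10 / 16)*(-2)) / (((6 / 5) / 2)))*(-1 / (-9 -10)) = -1075 / 76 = -14.14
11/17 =0.65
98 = 98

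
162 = 162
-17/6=-2.83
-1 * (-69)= 69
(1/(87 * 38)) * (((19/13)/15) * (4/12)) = 1/101790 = 0.00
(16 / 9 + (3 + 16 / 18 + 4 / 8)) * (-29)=-1073 / 6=-178.83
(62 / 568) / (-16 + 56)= 31 / 11360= 0.00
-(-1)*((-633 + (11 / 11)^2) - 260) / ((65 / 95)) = -16948 / 13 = -1303.69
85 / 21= 4.05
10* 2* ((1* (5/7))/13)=100/91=1.10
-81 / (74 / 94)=-102.89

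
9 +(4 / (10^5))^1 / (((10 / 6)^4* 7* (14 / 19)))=13781251539 / 1531250000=9.00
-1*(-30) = 30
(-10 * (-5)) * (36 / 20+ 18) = 990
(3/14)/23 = 3/322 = 0.01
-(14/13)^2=-196/169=-1.16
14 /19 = 0.74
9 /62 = 0.15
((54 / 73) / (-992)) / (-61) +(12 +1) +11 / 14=213138581 / 15460816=13.79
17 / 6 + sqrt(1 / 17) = sqrt(17) / 17 + 17 / 6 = 3.08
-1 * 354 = -354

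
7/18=0.39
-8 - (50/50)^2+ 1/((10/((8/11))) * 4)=-494/55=-8.98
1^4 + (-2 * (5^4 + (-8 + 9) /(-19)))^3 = -13393100278133 /6859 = -1952631619.50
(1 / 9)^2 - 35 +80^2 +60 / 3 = 517186 / 81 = 6385.01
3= 3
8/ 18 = 4/ 9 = 0.44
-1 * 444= -444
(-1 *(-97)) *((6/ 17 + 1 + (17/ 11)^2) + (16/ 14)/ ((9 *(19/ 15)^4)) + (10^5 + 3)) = 18203209207632453/ 1876492079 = 9700658.70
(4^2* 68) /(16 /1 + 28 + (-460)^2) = 272 /52911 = 0.01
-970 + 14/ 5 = -4836/ 5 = -967.20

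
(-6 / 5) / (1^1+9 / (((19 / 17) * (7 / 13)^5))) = -957999 / 142817905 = -0.01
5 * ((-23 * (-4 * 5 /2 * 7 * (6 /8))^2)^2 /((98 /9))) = 1845352441.41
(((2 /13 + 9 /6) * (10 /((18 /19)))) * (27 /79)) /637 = 12255 /1308398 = 0.01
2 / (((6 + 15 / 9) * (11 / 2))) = 12 / 253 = 0.05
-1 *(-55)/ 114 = 55/ 114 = 0.48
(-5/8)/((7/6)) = -15/28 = -0.54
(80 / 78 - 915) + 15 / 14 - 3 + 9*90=-57823 / 546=-105.90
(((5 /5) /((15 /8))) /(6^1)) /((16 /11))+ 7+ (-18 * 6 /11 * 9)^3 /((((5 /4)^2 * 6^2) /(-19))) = 279180793097 /1197900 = 233058.51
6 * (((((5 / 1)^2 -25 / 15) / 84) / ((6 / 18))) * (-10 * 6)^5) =-3888000000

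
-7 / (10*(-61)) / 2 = 7 / 1220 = 0.01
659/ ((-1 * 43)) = -15.33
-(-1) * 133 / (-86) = -133 / 86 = -1.55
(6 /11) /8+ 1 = 47 /44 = 1.07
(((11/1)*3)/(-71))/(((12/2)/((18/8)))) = -99/568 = -0.17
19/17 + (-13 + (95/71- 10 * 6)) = -85147/1207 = -70.54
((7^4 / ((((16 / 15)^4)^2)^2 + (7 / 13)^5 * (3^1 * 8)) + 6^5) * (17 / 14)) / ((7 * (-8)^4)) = 1355187917070918420679066615821 / 3812827150420908874755603759104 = 0.36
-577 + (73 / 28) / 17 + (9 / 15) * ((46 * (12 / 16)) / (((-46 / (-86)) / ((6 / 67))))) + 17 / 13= -1185896457 / 2072980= -572.07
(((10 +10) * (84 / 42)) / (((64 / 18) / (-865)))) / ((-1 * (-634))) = -38925 / 2536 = -15.35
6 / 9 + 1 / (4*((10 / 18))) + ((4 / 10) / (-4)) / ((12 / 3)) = 131 / 120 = 1.09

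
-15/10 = -3/2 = -1.50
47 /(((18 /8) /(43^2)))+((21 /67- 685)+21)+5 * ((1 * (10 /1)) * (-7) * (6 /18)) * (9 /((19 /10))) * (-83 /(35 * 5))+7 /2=875898517 /22914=38225.47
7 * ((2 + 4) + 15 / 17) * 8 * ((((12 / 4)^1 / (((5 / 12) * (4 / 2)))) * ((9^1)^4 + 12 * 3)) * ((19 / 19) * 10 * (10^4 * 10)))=155604758400000 / 17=9153221082352.94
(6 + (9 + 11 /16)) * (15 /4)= 3765 /64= 58.83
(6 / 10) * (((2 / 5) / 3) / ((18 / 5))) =0.02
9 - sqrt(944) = 9 - 4 * sqrt(59) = -21.72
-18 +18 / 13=-216 / 13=-16.62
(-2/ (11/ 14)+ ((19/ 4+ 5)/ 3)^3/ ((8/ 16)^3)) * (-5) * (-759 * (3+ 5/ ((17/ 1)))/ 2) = 57822345/ 34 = 1700657.21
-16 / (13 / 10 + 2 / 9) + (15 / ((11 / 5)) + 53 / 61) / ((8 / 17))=2141531 / 367708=5.82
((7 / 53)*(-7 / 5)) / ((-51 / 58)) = 2842 / 13515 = 0.21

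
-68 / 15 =-4.53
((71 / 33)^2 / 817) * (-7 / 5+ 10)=5041 / 103455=0.05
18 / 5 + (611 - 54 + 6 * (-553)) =-2757.40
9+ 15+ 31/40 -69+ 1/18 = -44.17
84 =84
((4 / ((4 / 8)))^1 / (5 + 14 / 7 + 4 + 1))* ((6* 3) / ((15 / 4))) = 16 / 5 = 3.20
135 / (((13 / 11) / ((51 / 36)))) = 8415 / 52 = 161.83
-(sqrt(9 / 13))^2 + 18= 225 / 13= 17.31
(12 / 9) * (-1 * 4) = -16 / 3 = -5.33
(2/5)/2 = 1/5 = 0.20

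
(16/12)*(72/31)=96/31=3.10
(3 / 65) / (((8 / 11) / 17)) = 561 / 520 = 1.08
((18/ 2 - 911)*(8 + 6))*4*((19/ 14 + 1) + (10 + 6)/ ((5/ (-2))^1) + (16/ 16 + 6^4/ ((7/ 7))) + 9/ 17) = -5553610392/ 85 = -65336592.85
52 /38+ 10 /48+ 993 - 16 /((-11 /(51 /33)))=55000799 /55176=996.82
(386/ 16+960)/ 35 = 7873/ 280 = 28.12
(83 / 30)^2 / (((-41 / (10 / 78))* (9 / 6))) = -6889 / 431730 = -0.02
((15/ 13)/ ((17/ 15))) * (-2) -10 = -2660/ 221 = -12.04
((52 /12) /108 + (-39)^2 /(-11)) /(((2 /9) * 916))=-492661 /725472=-0.68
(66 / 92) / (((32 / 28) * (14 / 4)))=33 / 184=0.18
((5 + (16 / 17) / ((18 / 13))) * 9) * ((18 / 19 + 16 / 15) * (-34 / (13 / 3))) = -997612 / 1235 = -807.78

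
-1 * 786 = -786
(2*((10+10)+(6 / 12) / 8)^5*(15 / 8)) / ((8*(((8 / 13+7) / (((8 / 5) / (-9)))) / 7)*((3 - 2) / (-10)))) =57434493372165 / 23068672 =2489718.24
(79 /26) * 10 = 30.38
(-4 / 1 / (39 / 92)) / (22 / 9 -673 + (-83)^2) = -552 / 363779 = -0.00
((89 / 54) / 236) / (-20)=-89 / 254880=-0.00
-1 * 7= -7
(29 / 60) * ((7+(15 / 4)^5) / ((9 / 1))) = 22229747 / 552960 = 40.20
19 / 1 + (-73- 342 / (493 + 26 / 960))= -12943422 / 236653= -54.69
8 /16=1 /2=0.50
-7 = -7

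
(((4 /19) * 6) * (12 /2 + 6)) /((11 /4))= 1152 /209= 5.51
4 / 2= 2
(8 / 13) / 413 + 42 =225506 / 5369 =42.00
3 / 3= 1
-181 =-181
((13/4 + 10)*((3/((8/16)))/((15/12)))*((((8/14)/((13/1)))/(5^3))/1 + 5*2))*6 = 217042632/56875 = 3816.13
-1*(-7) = 7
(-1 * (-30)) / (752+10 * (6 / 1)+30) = 15 / 421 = 0.04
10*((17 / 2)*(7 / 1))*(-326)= -193970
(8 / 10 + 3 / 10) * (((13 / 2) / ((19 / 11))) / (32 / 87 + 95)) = 136851 / 3152860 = 0.04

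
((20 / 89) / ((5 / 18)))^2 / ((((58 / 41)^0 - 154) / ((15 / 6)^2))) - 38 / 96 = -2731283 / 6463536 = -0.42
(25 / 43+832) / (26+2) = 35801 / 1204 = 29.74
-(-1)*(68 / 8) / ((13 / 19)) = 323 / 26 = 12.42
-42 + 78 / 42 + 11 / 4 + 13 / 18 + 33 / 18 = -8779 / 252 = -34.84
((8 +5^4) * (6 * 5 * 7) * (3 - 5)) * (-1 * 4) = 1063440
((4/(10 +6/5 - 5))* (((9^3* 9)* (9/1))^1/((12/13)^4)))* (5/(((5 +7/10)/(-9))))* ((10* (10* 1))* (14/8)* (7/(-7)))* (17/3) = 7742797846875/18848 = 410802092.89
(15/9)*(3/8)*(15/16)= 75/128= 0.59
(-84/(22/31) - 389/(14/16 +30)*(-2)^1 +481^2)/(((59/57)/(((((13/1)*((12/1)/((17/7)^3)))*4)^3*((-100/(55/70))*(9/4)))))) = -4478467821669260460982886400/846598850312083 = -5289952638157.21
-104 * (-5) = 520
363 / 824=0.44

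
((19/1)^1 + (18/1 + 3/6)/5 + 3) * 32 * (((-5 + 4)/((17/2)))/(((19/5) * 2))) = -4112/323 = -12.73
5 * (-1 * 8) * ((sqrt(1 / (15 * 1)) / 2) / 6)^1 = -2 * sqrt(15) / 9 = -0.86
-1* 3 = -3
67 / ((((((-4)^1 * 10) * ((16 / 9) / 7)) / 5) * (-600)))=1407 / 25600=0.05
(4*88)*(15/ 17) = 5280/ 17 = 310.59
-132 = -132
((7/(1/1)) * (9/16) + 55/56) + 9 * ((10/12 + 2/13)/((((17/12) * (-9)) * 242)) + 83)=204725881/272272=751.92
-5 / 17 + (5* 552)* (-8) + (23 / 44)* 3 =-16514887 / 748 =-22078.73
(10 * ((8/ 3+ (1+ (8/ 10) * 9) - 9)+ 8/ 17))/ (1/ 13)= 303.84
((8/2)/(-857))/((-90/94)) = 188/38565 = 0.00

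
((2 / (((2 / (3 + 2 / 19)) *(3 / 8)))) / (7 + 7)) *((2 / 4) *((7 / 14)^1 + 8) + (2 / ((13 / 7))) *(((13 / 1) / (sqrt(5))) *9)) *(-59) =-83544 *sqrt(5) / 95 - 59177 / 399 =-2114.74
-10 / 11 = -0.91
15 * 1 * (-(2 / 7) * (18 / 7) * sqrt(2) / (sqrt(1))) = -540 * sqrt(2) / 49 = -15.59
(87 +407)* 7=3458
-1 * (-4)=4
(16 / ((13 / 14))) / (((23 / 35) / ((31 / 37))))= 21.97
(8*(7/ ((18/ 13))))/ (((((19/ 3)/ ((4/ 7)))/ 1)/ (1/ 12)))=0.30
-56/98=-0.57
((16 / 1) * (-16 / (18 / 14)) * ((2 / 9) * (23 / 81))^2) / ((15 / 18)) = -7583744 / 7971615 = -0.95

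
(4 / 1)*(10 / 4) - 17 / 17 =9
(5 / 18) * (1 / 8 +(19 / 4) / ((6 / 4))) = 395 / 432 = 0.91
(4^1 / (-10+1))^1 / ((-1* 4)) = 1 / 9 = 0.11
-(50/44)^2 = -625/484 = -1.29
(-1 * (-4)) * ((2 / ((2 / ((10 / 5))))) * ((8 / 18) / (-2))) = -1.78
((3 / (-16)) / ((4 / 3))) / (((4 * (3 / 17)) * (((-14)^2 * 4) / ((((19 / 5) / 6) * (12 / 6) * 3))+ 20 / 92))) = -7429 / 7701760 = -0.00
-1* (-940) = 940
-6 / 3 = -2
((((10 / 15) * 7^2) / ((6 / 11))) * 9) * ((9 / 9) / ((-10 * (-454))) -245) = -599529161 / 4540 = -132054.88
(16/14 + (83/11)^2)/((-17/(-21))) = 147573/2057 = 71.74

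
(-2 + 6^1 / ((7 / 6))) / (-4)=-11 / 14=-0.79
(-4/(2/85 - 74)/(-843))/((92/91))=-7735/121918032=-0.00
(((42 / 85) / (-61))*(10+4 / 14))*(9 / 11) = -3888 / 57035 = -0.07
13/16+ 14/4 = 69/16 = 4.31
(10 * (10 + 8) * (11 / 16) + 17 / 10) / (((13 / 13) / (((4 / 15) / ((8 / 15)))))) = 2509 / 40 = 62.72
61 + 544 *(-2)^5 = -17347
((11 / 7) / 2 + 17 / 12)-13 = -907 / 84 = -10.80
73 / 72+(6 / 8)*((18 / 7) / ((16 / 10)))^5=5610437807 / 619573248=9.06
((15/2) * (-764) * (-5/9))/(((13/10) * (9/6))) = 191000/117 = 1632.48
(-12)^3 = -1728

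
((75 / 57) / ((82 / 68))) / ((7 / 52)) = 44200 / 5453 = 8.11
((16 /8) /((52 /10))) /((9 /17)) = 85 /117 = 0.73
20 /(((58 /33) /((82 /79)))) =27060 /2291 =11.81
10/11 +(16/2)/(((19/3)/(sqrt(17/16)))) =10/11 +6 * sqrt(17)/19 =2.21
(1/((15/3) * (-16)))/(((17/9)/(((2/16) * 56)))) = -63/1360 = -0.05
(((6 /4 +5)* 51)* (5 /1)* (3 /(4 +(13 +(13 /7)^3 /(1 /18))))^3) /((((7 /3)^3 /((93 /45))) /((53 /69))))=0.00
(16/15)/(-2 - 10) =-4/45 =-0.09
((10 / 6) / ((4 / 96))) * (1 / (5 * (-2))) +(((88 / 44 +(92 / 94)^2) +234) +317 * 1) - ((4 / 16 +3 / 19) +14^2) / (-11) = 95326745 / 167884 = 567.81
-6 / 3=-2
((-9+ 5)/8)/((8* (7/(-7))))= 1/16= 0.06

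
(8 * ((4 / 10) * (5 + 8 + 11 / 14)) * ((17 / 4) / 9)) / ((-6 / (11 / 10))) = -36091 / 9450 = -3.82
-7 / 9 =-0.78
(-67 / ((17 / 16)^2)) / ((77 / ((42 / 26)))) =-51456 / 41327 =-1.25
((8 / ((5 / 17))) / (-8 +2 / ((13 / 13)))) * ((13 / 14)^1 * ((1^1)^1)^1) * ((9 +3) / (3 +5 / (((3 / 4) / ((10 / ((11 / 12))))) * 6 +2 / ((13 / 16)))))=-754936 / 70835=-10.66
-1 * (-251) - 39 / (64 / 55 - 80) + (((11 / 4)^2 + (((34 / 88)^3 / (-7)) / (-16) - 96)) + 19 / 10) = 2132494735451 / 12927523840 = 164.96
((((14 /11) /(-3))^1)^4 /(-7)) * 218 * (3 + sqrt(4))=-5981920 /1185921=-5.04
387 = 387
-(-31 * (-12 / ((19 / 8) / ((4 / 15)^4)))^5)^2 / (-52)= 327011354611021863388302997741929251209216 / 149250974991058348155692229165651951916515827178955078125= 0.00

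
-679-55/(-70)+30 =-9075/14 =-648.21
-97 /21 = -4.62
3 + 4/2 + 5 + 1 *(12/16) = 43/4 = 10.75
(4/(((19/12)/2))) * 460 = 44160/19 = 2324.21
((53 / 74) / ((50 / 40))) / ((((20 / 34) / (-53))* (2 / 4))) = -95506 / 925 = -103.25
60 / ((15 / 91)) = 364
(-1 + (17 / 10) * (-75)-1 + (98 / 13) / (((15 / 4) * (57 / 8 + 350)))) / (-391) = 144286513 / 435663930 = 0.33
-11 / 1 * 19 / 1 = -209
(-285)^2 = 81225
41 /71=0.58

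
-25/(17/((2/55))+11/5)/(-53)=250/248941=0.00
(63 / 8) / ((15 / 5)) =2.62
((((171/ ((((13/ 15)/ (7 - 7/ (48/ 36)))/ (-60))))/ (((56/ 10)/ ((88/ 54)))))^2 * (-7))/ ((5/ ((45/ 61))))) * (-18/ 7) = 995107781250/ 10309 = 96528061.04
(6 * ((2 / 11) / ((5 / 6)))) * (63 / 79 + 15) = 89856 / 4345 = 20.68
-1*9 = -9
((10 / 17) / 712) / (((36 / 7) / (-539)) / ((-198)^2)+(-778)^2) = 20543985 / 15051257932416044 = 0.00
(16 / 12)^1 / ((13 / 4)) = 16 / 39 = 0.41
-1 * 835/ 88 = -835/ 88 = -9.49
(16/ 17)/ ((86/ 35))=0.38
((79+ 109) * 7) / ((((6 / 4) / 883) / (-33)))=-25564616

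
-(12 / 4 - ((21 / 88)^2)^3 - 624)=288395023658985 / 464404086784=621.00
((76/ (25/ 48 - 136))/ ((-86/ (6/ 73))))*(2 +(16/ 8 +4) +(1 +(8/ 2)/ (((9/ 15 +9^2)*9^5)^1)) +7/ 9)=35806056928/ 6830386570287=0.01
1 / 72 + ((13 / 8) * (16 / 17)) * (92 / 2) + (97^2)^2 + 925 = 108361058273 / 1224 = 88530276.37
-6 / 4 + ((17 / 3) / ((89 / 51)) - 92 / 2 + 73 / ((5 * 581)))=-22869691 / 517090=-44.23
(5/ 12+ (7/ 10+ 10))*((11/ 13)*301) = 2208437/ 780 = 2831.33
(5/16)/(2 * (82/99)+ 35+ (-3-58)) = -99/7712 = -0.01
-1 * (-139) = 139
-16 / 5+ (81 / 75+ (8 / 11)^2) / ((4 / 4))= -4813 / 3025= -1.59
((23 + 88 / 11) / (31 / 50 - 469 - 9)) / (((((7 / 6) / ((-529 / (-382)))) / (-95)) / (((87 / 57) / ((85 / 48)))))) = 3424111200 / 542518501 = 6.31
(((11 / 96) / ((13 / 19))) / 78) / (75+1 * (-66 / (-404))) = 21109 / 738986976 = 0.00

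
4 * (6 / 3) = 8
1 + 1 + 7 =9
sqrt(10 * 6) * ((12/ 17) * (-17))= -24 * sqrt(15)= -92.95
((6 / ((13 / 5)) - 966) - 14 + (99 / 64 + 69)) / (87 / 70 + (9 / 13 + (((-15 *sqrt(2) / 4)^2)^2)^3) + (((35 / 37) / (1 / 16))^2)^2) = -0.00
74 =74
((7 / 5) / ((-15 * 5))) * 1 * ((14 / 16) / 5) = -49 / 15000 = -0.00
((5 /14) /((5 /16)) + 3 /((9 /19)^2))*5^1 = 13715 /189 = 72.57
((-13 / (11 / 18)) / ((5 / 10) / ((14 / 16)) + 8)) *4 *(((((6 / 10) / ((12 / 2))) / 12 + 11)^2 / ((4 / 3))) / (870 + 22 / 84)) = -3334773351 / 3216488000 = -1.04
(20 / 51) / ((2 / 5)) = 50 / 51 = 0.98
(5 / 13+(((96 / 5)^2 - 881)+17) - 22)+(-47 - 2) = -183942 / 325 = -565.98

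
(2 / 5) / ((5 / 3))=6 / 25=0.24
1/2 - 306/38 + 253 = 9327/38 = 245.45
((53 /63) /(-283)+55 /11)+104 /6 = 398128 /17829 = 22.33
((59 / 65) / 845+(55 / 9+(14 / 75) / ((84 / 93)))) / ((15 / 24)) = 24988532 / 2471625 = 10.11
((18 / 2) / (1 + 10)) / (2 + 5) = 9 / 77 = 0.12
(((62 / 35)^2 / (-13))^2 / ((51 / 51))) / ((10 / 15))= 22164504 / 253605625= 0.09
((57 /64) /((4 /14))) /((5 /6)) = 1197 /320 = 3.74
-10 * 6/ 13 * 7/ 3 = -140/ 13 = -10.77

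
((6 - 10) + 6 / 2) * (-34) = 34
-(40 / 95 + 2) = -46 / 19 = -2.42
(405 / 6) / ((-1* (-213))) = 45 / 142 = 0.32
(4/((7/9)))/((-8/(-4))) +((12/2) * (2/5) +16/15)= 634/105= 6.04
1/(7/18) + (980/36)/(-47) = 5899/2961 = 1.99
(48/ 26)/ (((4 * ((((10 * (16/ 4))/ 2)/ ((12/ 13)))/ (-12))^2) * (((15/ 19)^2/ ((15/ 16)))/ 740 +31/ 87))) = 9036170784/ 22799971675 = 0.40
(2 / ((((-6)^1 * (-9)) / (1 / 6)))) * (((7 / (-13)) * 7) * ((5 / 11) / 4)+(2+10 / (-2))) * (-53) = 103933 / 92664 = 1.12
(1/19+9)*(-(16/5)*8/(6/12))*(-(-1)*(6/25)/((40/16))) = -528384/11875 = -44.50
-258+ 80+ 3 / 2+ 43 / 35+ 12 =-11429 / 70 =-163.27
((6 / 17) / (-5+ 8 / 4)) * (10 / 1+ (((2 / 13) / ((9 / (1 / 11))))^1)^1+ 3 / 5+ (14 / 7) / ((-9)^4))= -99469078 / 79748955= -1.25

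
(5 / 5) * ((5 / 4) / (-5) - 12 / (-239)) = -191 / 956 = -0.20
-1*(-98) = 98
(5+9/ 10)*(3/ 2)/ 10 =177/ 200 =0.88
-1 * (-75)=75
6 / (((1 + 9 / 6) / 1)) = 12 / 5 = 2.40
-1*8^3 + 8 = -504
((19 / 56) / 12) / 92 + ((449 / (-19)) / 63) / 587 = -686135 / 2068569216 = -0.00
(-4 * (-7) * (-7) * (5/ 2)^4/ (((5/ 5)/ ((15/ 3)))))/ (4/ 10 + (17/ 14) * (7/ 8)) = -3062500/ 117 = -26175.21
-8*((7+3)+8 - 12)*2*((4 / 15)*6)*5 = -768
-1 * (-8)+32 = 40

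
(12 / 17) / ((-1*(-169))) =12 / 2873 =0.00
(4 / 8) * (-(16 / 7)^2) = -128 / 49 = -2.61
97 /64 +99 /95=15551 /6080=2.56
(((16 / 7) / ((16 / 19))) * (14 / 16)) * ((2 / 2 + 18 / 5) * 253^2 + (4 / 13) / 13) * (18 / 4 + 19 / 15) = 4032620.66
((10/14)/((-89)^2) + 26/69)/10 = 1441967/38258430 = 0.04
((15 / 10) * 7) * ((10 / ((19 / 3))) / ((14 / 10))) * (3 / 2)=17.76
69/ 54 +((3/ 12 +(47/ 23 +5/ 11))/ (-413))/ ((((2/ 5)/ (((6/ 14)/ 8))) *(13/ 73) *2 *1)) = 13969103773/ 10953790848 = 1.28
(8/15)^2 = 0.28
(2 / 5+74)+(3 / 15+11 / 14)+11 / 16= 42601 / 560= 76.07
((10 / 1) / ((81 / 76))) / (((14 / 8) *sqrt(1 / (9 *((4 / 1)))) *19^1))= 320 / 189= 1.69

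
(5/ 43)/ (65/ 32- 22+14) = -160/ 8213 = -0.02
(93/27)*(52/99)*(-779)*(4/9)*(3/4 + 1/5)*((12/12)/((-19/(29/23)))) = 36416692/922185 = 39.49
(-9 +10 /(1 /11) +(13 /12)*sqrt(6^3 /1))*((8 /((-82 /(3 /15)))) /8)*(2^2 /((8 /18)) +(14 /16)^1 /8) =-58883 /26240 -7579*sqrt(6) /52480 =-2.60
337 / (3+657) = 337 / 660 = 0.51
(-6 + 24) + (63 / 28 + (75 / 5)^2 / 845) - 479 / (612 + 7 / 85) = 694039123 / 35170252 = 19.73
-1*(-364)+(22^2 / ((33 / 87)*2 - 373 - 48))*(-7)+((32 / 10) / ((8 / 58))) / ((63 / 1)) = 204246356 / 548415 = 372.43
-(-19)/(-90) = -19/90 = -0.21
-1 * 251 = -251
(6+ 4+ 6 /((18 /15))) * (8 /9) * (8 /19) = 320 /57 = 5.61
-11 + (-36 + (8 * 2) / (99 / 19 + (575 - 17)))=-502643 / 10701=-46.97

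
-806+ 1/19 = -15313/19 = -805.95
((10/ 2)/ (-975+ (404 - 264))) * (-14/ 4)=7/ 334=0.02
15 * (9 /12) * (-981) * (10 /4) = -220725 /8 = -27590.62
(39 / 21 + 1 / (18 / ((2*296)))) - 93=-3670 / 63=-58.25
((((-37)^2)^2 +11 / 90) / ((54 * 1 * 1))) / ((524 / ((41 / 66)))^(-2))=5603990344175696 / 226935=24694253174.59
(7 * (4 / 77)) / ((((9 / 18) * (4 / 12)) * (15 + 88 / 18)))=216 / 1969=0.11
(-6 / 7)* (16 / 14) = -48 / 49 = -0.98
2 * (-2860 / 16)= -715 / 2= -357.50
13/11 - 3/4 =19/44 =0.43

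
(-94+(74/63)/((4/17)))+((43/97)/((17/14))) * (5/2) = -18303905/207774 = -88.10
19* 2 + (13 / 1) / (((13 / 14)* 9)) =356 / 9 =39.56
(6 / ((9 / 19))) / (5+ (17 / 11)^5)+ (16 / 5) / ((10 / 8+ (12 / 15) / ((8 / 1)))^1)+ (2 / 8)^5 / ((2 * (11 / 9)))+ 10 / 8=255888175339 / 56393238528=4.54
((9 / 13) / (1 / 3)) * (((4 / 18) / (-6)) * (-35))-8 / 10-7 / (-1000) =24691 / 13000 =1.90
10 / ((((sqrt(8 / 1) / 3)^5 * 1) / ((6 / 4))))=3645 * sqrt(2) / 256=20.14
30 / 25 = 6 / 5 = 1.20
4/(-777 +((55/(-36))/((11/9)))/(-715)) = -2288/444443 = -0.01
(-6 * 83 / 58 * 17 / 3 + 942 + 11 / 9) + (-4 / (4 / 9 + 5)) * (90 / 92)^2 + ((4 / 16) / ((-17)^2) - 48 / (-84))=6995189490505 / 7820780436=894.44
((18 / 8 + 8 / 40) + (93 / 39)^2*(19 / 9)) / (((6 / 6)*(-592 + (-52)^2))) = 0.01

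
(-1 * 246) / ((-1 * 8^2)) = 123 / 32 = 3.84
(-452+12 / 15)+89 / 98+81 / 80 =-352235 / 784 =-449.28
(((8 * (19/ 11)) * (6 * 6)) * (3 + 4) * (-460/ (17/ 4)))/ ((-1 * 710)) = 7047936/ 13277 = 530.84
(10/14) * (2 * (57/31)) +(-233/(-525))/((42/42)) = 3.07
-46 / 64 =-23 / 32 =-0.72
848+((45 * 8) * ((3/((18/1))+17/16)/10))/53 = 179953/212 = 848.83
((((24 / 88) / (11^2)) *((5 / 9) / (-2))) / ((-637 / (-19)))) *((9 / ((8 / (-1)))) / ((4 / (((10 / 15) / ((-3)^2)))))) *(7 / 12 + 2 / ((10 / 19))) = 0.00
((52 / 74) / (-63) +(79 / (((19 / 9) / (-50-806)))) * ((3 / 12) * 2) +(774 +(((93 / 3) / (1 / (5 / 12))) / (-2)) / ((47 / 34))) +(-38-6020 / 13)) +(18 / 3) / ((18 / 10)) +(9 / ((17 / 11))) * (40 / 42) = -4137400902227 / 262874196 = -15739.09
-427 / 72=-5.93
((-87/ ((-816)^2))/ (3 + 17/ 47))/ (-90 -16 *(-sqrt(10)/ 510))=1363 *sqrt(10)/ 9054215654144 + 920025/ 2130403683328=0.00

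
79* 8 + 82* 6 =1124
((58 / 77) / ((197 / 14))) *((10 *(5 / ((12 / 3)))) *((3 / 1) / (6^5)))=725 / 2808432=0.00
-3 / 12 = -1 / 4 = -0.25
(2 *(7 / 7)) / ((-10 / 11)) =-11 / 5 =-2.20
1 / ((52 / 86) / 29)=1247 / 26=47.96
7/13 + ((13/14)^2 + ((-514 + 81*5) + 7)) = -256327/2548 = -100.60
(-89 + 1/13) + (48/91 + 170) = 7426/91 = 81.60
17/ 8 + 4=49/ 8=6.12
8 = 8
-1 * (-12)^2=-144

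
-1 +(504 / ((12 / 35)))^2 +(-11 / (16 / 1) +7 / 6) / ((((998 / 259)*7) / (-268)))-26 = 25878558031 / 11976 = 2160868.24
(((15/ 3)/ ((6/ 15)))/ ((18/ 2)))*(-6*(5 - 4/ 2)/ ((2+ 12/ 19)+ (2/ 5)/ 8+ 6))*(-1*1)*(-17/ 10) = -16150/ 3299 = -4.90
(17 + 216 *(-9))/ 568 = -1927/ 568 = -3.39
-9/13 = -0.69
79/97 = 0.81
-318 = -318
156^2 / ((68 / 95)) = 577980 / 17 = 33998.82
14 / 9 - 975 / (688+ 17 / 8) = 7094 / 49689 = 0.14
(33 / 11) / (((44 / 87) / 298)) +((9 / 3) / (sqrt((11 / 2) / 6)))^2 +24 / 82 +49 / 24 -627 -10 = 1124549 / 984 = 1142.83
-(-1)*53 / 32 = 1.66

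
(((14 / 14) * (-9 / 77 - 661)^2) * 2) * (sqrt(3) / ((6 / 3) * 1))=2591420836 * sqrt(3) / 5929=757037.03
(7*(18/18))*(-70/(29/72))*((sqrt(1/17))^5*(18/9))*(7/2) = -246960*sqrt(17)/142477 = -7.15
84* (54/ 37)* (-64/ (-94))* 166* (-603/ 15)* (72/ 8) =-43588274688/ 8695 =-5013027.57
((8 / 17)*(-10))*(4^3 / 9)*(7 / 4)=-8960 / 153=-58.56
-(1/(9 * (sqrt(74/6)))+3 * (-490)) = 1470 - sqrt(111)/333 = 1469.97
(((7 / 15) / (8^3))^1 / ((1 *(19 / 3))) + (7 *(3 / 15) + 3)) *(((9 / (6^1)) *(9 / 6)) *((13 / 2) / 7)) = 25040691 / 2723840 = 9.19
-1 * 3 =-3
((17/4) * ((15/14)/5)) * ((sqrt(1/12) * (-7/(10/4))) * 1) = -17 * sqrt(3)/40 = -0.74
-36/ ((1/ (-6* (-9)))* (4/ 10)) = -4860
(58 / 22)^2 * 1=841 / 121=6.95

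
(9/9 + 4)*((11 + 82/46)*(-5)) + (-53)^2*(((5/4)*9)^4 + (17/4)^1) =264997490191/5888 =45006367.22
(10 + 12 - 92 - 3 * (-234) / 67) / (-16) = 997 / 268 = 3.72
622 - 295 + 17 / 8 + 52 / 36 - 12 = 22937 / 72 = 318.57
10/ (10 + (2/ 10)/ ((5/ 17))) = 250/ 267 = 0.94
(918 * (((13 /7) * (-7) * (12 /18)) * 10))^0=1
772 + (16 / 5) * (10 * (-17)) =228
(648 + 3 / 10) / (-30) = -2161 / 100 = -21.61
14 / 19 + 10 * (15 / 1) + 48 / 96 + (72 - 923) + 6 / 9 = -79697 / 114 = -699.10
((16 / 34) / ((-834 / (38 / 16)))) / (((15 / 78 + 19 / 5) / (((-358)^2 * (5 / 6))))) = -395706350 / 11037573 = -35.85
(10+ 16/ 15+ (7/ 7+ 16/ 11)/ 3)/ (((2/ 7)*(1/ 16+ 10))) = 15688/ 3795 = 4.13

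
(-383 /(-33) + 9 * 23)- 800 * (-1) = 33614 /33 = 1018.61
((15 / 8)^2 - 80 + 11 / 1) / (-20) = 4191 / 1280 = 3.27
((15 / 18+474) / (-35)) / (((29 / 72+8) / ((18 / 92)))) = -1998 / 6325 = -0.32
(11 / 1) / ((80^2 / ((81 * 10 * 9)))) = 8019 / 640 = 12.53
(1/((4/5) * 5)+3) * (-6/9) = -13/6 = -2.17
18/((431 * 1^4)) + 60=25878/431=60.04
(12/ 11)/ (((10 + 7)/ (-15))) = -0.96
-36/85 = -0.42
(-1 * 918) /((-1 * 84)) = 153 /14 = 10.93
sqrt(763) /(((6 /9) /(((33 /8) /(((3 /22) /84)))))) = 7623 *sqrt(763) /2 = 105282.99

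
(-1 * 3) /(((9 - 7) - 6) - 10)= 3 /14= 0.21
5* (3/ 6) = 5/ 2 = 2.50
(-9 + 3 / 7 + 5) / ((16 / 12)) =-75 / 28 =-2.68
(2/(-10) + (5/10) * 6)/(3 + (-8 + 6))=2.80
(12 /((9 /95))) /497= 380 /1491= 0.25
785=785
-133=-133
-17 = -17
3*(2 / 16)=3 / 8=0.38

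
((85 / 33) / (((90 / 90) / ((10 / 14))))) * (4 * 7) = 1700 / 33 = 51.52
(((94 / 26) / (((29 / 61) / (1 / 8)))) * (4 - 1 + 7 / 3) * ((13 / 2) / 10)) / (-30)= -0.11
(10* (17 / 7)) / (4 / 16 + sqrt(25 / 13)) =14.84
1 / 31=0.03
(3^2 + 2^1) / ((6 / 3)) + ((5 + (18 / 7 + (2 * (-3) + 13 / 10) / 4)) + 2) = 3891 / 280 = 13.90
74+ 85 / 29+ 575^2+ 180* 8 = 9632116 / 29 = 332141.93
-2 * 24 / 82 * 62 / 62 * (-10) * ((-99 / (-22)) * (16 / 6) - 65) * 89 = -27611.71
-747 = -747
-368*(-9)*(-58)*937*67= -12059594784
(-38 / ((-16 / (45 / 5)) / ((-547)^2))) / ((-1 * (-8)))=51164739 / 64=799449.05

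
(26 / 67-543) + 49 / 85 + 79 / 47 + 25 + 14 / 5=-137192932 / 267665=-512.55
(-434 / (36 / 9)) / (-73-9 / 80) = 8680 / 5849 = 1.48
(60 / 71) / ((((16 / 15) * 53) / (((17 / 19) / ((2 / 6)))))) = 11475 / 285988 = 0.04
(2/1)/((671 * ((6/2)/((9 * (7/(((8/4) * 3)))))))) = 7/671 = 0.01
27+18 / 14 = 198 / 7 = 28.29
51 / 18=17 / 6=2.83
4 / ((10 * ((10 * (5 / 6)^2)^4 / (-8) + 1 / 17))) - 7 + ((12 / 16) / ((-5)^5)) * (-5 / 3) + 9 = 2.00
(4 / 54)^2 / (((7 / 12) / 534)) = 2848 / 567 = 5.02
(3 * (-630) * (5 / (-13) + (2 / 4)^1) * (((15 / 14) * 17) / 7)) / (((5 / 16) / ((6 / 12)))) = -82620 / 91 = -907.91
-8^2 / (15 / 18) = -384 / 5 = -76.80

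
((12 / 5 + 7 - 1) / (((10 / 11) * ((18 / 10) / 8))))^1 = 616 / 15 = 41.07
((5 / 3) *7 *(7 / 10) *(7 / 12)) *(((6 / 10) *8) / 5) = 343 / 75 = 4.57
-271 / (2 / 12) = -1626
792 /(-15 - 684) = -264 /233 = -1.13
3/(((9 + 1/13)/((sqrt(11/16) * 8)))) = 39 * sqrt(11)/59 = 2.19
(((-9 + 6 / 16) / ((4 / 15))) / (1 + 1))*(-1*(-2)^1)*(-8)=1035 / 4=258.75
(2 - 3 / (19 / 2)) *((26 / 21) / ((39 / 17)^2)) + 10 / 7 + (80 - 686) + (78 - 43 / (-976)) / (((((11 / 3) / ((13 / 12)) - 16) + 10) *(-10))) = -9313225049771 / 15491286720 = -601.19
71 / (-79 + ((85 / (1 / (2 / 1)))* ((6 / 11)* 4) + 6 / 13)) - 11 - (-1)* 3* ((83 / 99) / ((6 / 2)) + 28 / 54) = -11538707 / 1379697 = -8.36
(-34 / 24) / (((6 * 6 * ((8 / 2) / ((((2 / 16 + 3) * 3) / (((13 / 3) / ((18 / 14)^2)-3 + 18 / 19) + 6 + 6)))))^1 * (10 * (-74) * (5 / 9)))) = 78489 / 4397281280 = 0.00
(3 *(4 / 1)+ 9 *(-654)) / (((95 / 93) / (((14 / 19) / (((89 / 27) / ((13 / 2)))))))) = -15081066 / 1805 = -8355.16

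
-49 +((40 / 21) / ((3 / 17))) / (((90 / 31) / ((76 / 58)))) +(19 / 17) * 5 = -10773166 / 279531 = -38.54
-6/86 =-3/43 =-0.07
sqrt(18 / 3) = sqrt(6) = 2.45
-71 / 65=-1.09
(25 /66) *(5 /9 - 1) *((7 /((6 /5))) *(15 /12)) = -4375 /3564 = -1.23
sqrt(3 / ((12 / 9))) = 3 / 2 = 1.50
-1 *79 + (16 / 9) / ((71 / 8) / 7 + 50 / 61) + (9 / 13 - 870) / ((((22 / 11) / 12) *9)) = -548725891 / 834327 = -657.69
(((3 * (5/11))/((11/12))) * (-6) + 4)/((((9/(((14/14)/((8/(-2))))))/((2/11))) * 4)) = 149/23958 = 0.01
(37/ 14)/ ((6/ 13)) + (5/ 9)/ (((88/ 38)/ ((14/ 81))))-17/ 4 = 1.52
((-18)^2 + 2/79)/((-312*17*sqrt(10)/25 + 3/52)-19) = 163891195000/12009487380637-1835634627840*sqrt(10)/12009487380637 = -0.47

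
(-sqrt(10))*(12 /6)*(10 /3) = -20*sqrt(10) /3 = -21.08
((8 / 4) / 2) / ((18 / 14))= 7 / 9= 0.78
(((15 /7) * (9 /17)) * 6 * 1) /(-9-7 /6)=-4860 /7259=-0.67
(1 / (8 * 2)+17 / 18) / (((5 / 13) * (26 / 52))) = 377 / 72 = 5.24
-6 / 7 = -0.86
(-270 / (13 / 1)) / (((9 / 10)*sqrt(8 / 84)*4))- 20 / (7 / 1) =-75*sqrt(42) / 26- 20 / 7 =-21.55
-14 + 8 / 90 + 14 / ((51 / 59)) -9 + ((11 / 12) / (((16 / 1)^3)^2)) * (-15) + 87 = 4121692167077 / 51338280960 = 80.28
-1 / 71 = -0.01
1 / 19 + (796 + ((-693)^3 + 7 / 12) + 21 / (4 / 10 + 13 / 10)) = -1289978335291 / 3876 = -332811748.01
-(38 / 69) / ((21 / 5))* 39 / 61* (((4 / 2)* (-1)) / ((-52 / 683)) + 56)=-2945 / 427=-6.90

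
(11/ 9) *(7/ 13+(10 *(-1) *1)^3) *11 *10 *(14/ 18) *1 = -36683570/ 351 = -104511.60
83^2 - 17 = 6872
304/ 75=4.05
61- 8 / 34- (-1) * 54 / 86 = 44878 / 731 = 61.39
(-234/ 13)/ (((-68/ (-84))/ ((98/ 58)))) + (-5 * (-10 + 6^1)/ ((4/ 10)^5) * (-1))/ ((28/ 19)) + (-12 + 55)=-145759727/ 110432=-1319.90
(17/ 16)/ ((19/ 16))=17/ 19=0.89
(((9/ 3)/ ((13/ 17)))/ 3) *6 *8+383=5795/ 13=445.77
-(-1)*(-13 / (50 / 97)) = -1261 / 50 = -25.22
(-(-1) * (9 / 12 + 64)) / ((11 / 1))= 5.89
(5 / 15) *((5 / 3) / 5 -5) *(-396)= 616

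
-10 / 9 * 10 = -100 / 9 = -11.11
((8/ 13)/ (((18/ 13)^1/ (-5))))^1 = -20/ 9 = -2.22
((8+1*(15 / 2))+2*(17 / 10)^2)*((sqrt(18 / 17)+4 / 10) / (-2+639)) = 152 / 11375+228*sqrt(34) / 38675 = 0.05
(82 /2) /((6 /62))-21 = 1208 /3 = 402.67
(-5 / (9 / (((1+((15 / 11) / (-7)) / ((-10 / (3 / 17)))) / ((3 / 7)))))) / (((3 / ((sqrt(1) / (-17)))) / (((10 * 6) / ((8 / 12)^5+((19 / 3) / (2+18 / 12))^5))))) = 9934197525 / 126799170784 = 0.08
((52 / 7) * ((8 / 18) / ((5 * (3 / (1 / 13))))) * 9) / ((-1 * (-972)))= 4 / 25515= 0.00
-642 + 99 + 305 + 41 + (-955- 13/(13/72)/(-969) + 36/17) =-371388/323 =-1149.81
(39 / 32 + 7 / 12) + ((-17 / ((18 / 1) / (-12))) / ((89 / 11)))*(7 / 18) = 180461 / 76896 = 2.35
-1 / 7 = -0.14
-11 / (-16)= 11 / 16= 0.69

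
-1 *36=-36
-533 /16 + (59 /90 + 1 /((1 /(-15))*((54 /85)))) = -40513 /720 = -56.27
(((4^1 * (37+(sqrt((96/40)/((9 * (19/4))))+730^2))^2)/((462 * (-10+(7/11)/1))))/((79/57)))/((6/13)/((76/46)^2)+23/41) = -8900060687318022716/34290741975 - 3281408223392 * sqrt(285)/240035193825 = -259547273.94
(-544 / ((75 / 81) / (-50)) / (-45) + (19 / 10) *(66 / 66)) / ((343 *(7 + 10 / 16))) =-26036 / 104615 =-0.25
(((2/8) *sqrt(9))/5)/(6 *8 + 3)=1/340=0.00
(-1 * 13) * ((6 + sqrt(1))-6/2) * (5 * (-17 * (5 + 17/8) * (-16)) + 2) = -503984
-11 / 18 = -0.61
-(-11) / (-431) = -11 / 431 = -0.03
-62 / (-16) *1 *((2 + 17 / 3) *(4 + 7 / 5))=6417 / 40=160.42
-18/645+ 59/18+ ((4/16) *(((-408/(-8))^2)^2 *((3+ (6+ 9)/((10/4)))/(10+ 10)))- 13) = 23562893219/30960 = 761075.36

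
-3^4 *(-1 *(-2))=-162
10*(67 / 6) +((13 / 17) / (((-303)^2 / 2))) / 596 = 51936657343 / 465104394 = 111.67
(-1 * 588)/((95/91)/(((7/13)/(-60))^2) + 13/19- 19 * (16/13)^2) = -215869108/4748386961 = -0.05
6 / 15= 2 / 5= 0.40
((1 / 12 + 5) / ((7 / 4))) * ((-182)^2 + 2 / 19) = 12796946 / 133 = 96217.64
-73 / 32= -2.28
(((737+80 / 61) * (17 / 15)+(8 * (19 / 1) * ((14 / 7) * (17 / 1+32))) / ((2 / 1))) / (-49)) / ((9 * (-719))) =7580549 / 290127285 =0.03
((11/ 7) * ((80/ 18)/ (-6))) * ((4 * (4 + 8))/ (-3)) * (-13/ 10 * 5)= -22880/ 189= -121.06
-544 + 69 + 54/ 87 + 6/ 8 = -54941/ 116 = -473.63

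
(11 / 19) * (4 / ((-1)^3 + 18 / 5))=220 / 247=0.89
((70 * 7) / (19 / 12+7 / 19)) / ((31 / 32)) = 715008 / 2759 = 259.15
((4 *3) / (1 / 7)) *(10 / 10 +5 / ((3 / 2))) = 364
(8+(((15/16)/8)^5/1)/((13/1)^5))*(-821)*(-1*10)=65680.00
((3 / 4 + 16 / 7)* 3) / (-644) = -255 / 18032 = -0.01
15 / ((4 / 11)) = 165 / 4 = 41.25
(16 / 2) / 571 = 8 / 571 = 0.01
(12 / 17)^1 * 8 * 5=480 / 17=28.24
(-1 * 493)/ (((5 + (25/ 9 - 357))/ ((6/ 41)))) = 0.21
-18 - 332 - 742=-1092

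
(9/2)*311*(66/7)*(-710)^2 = 46562204700/7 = 6651743528.57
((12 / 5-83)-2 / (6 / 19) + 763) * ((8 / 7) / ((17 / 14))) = 162256 / 255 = 636.30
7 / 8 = 0.88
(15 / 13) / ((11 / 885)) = 13275 / 143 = 92.83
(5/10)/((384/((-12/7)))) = -0.00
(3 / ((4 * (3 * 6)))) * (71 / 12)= 71 / 288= 0.25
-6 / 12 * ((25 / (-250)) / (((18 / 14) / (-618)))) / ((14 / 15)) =-103 / 4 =-25.75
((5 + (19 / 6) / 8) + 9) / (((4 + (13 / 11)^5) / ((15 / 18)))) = 556431205 / 292463136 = 1.90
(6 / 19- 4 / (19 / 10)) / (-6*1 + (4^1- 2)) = 17 / 38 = 0.45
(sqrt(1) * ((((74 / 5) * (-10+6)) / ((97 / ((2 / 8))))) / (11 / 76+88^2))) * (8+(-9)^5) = 332046584 / 285449175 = 1.16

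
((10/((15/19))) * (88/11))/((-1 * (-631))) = 0.16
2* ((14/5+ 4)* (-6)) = -408/5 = -81.60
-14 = -14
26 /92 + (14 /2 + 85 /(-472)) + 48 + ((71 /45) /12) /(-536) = 21642526393 /392770080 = 55.10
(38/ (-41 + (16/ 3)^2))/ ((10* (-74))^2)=-171/ 30939400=-0.00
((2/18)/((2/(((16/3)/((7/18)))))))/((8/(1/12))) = 1/126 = 0.01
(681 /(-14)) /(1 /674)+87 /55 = -12621726 /385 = -32783.70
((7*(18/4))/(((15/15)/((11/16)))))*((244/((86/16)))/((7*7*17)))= 6039/5117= 1.18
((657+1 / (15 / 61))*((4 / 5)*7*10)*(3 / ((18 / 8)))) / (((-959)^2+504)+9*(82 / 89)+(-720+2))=0.05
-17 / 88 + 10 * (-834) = -733937 / 88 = -8340.19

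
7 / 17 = 0.41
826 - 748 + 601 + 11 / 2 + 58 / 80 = 27409 / 40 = 685.22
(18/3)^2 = 36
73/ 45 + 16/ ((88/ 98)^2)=116878/ 5445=21.47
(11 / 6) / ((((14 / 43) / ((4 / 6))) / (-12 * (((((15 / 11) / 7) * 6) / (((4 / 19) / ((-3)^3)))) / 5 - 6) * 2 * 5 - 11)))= 16167.07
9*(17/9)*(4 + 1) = 85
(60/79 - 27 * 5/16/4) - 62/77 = -838997/389312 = -2.16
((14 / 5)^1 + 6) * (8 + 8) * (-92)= -64768 / 5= -12953.60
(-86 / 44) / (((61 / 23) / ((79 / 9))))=-6.47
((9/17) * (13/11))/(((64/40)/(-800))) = -58500/187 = -312.83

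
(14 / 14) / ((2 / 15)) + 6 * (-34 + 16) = -201 / 2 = -100.50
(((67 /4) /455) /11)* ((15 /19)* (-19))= -201 /4004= -0.05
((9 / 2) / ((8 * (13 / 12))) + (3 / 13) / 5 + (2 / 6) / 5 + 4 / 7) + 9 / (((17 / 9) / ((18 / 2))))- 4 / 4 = 3999227 / 92820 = 43.09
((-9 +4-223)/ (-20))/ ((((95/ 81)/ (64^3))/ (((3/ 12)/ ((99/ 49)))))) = 86704128/ 275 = 315287.74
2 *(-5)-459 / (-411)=-1217 / 137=-8.88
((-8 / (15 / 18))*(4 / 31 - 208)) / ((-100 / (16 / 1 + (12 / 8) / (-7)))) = -8544744 / 27125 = -315.01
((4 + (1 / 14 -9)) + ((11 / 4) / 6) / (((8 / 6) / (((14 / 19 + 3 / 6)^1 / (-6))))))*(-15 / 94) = 1276655 / 1600256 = 0.80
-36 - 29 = -65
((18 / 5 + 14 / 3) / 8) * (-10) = -31 / 3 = -10.33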